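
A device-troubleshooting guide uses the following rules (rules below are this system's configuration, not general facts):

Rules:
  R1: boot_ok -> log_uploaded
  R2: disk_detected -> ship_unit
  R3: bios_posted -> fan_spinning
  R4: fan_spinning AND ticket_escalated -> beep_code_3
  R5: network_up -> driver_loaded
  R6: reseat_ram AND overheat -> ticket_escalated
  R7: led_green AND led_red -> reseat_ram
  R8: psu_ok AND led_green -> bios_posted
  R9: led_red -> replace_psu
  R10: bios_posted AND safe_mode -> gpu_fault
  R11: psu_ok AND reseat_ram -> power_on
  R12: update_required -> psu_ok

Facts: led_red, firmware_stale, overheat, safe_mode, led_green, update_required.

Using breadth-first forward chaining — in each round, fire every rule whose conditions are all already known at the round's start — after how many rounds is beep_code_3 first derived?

Round 1: R7 [led_green AND led_red -> reseat_ram]; R9 [led_red -> replace_psu]; R12 [update_required -> psu_ok]. New: reseat_ram, replace_psu, psu_ok.
Round 2: R6 [reseat_ram AND overheat -> ticket_escalated]; R8 [psu_ok AND led_green -> bios_posted]; R11 [psu_ok AND reseat_ram -> power_on]. New: ticket_escalated, bios_posted, power_on.
Round 3: R3 [bios_posted -> fan_spinning]; R10 [bios_posted AND safe_mode -> gpu_fault]. New: fan_spinning, gpu_fault.
Round 4: R4 [fan_spinning AND ticket_escalated -> beep_code_3]. New: beep_code_3.
beep_code_3 first appears in round 4.

4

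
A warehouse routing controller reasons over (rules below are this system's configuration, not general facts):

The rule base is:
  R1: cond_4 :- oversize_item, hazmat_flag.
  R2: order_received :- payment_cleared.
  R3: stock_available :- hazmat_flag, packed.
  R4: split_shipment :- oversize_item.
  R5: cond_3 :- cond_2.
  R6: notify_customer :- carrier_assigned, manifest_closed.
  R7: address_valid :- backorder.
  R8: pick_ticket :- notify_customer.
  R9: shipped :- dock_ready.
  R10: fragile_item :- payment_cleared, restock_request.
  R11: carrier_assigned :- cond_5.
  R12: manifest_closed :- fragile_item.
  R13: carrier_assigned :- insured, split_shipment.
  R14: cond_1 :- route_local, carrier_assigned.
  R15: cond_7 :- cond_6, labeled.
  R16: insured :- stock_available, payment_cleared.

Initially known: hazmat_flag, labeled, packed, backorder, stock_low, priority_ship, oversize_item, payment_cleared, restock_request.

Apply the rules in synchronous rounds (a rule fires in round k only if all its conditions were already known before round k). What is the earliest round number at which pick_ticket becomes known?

Round 1: R1 [cond_4 :- oversize_item, hazmat_flag.]; R2 [order_received :- payment_cleared.]; R3 [stock_available :- hazmat_flag, packed.]; R4 [split_shipment :- oversize_item.]; R7 [address_valid :- backorder.]; R10 [fragile_item :- payment_cleared, restock_request.]. New: cond_4, order_received, stock_available, split_shipment, address_valid, fragile_item.
Round 2: R12 [manifest_closed :- fragile_item.]; R16 [insured :- stock_available, payment_cleared.]. New: manifest_closed, insured.
Round 3: R13 [carrier_assigned :- insured, split_shipment.]. New: carrier_assigned.
Round 4: R6 [notify_customer :- carrier_assigned, manifest_closed.]. New: notify_customer.
Round 5: R8 [pick_ticket :- notify_customer.]. New: pick_ticket.
pick_ticket first appears in round 5.

5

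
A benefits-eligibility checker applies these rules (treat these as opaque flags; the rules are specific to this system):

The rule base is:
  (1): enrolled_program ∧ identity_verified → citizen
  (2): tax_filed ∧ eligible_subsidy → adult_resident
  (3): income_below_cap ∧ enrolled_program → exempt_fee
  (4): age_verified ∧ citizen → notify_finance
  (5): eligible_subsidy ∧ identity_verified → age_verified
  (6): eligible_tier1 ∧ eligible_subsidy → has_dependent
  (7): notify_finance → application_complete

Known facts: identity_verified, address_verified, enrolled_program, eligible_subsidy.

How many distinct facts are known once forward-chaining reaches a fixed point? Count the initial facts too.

8

Round 1 fires (1), (5), giving citizen, age_verified.
Round 2 fires (4), giving notify_finance.
Round 3 fires (7), giving application_complete.
Closure: {address_verified, age_verified, application_complete, citizen, eligible_subsidy, enrolled_program, identity_verified, notify_finance} — 8 facts.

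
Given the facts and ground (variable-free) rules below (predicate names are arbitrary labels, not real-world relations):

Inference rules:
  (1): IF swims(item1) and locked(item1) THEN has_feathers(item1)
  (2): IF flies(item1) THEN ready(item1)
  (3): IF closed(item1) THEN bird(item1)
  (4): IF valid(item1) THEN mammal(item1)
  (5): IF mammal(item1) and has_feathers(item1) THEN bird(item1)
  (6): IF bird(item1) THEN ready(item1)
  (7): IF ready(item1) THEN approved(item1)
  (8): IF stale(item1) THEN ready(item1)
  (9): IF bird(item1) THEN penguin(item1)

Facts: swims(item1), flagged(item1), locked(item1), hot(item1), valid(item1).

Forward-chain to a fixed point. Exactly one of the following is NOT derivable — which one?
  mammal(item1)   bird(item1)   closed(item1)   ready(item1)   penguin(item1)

closed(item1)

Round 1: (1) [IF swims(item1) and locked(item1) THEN has_feathers(item1)]; (4) [IF valid(item1) THEN mammal(item1)]. Adds has_feathers(item1), mammal(item1).
Round 2: (5) [IF mammal(item1) and has_feathers(item1) THEN bird(item1)]. Adds bird(item1).
Round 3: (6) [IF bird(item1) THEN ready(item1)]; (9) [IF bird(item1) THEN penguin(item1)]. Adds ready(item1), penguin(item1).
Round 4: (7) [IF ready(item1) THEN approved(item1)]. Adds approved(item1).
Derived: penguin(item1) (round 3), bird(item1) (round 2), ready(item1) (round 3), mammal(item1) (round 1). closed(item1) never appears in any round.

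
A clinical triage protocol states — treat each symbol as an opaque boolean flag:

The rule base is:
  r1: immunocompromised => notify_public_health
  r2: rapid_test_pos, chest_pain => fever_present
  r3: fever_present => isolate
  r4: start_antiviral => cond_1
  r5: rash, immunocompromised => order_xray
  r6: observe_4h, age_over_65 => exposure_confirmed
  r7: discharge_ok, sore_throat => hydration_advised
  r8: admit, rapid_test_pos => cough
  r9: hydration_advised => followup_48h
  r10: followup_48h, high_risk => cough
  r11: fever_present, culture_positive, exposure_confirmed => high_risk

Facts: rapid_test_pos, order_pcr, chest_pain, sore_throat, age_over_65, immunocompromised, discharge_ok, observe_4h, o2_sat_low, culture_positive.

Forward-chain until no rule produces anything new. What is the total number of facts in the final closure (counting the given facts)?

18

[1] r1 [immunocompromised => notify_public_health]; r2 [rapid_test_pos, chest_pain => fever_present]; r6 [observe_4h, age_over_65 => exposure_confirmed]; r7 [discharge_ok, sore_throat => hydration_advised]. ⇒ new: notify_public_health, fever_present, exposure_confirmed, hydration_advised.
[2] r3 [fever_present => isolate]; r9 [hydration_advised => followup_48h]; r11 [fever_present, culture_positive, exposure_confirmed => high_risk]. ⇒ new: isolate, followup_48h, high_risk.
[3] r10 [followup_48h, high_risk => cough]. ⇒ new: cough.
Closure: {age_over_65, chest_pain, cough, culture_positive, discharge_ok, exposure_confirmed, fever_present, followup_48h, high_risk, hydration_advised, immunocompromised, isolate, notify_public_health, o2_sat_low, observe_4h, order_pcr, rapid_test_pos, sore_throat} — 18 facts.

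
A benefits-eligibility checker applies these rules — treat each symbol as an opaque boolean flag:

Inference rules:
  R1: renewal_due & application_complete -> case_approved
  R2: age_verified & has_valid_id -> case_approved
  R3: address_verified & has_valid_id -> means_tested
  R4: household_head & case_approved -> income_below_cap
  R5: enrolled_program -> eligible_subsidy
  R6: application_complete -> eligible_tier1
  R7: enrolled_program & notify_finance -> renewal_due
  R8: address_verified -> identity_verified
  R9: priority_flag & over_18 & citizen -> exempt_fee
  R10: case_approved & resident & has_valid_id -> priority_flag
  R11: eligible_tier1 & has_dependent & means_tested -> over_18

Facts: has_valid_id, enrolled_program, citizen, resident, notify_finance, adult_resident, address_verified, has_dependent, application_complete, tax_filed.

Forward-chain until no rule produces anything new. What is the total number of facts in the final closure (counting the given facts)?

Round 1 fires R3, R5, R6, R7, R8, giving means_tested, eligible_subsidy, eligible_tier1, renewal_due, identity_verified.
Round 2 fires R1, R11, giving case_approved, over_18.
Round 3 fires R10, giving priority_flag.
Round 4 fires R9, giving exempt_fee.
Closure: {address_verified, adult_resident, application_complete, case_approved, citizen, eligible_subsidy, eligible_tier1, enrolled_program, exempt_fee, has_dependent, has_valid_id, identity_verified, means_tested, notify_finance, over_18, priority_flag, renewal_due, resident, tax_filed} — 19 facts.

19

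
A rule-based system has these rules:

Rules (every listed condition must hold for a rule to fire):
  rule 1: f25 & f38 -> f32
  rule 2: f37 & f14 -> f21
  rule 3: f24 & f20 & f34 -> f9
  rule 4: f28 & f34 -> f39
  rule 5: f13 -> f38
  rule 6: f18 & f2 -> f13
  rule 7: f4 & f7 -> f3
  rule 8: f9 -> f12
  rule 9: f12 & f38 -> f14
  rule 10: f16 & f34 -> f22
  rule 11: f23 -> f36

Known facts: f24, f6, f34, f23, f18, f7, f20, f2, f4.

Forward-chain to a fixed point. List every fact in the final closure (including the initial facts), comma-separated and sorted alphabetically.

f12, f13, f14, f18, f2, f20, f23, f24, f3, f34, f36, f38, f4, f6, f7, f9

[1] rule 3 [f24 & f20 & f34 -> f9]; rule 6 [f18 & f2 -> f13]; rule 7 [f4 & f7 -> f3]; rule 11 [f23 -> f36]. ⇒ new: f9, f13, f3, f36.
[2] rule 5 [f13 -> f38]; rule 8 [f9 -> f12]. ⇒ new: f38, f12.
[3] rule 9 [f12 & f38 -> f14]. ⇒ new: f14.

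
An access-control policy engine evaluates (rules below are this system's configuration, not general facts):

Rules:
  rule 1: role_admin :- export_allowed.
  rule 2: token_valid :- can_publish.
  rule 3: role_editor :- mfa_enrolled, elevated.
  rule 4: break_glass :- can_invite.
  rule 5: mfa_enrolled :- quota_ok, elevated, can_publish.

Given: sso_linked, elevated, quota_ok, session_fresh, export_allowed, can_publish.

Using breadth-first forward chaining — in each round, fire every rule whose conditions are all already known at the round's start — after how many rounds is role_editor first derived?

Round 1: rule 1 [role_admin :- export_allowed.]; rule 2 [token_valid :- can_publish.]; rule 5 [mfa_enrolled :- quota_ok, elevated, can_publish.]. Adds role_admin, token_valid, mfa_enrolled.
Round 2: rule 3 [role_editor :- mfa_enrolled, elevated.]. Adds role_editor.
role_editor first appears in round 2.

2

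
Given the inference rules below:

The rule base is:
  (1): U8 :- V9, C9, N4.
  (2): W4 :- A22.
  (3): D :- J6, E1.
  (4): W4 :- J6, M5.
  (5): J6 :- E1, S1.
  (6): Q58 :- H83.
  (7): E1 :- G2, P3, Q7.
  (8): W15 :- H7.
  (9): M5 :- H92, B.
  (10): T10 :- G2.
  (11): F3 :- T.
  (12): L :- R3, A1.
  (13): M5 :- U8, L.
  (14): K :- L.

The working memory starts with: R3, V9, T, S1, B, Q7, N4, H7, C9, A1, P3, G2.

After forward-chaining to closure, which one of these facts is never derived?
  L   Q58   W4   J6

Q58

[1] (1) [U8 :- V9, C9, N4.]; (7) [E1 :- G2, P3, Q7.]; (8) [W15 :- H7.]; (10) [T10 :- G2.]; (11) [F3 :- T.]; (12) [L :- R3, A1.]. ⇒ new: U8, E1, W15, T10, F3, L.
[2] (5) [J6 :- E1, S1.]; (13) [M5 :- U8, L.]; (14) [K :- L.]. ⇒ new: J6, M5, K.
[3] (3) [D :- J6, E1.]; (4) [W4 :- J6, M5.]. ⇒ new: D, W4.
Derived: W4 (round 3), J6 (round 2), L (round 1). Q58 never appears in any round.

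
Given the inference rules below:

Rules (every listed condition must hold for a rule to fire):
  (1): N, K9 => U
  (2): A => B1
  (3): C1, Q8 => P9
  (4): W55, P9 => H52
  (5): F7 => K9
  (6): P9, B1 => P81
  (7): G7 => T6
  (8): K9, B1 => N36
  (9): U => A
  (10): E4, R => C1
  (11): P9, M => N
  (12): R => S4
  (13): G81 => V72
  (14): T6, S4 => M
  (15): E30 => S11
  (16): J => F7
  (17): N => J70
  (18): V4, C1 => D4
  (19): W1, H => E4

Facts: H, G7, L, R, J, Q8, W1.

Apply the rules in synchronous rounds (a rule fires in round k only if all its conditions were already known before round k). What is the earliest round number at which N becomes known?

4

[1] (7) [G7 => T6]; (12) [R => S4]; (16) [J => F7]; (19) [W1, H => E4]. ⇒ new: T6, S4, F7, E4.
[2] (5) [F7 => K9]; (10) [E4, R => C1]; (14) [T6, S4 => M]. ⇒ new: K9, C1, M.
[3] (3) [C1, Q8 => P9]. ⇒ new: P9.
[4] (11) [P9, M => N]. ⇒ new: N.
N first appears in round 4.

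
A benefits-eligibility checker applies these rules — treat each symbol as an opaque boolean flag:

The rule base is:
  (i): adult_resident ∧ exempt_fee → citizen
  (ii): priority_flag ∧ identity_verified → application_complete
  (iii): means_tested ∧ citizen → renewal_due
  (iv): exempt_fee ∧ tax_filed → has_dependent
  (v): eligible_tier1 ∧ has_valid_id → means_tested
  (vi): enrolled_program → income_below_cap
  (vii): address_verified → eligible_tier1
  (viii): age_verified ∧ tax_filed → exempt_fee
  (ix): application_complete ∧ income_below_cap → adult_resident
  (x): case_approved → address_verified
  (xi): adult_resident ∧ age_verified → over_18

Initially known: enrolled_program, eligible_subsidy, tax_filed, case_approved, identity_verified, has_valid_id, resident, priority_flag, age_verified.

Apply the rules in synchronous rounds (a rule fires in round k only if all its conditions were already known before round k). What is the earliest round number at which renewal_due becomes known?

Round 1 fires (ii), (vi), (viii), (x), giving application_complete, income_below_cap, exempt_fee, address_verified.
Round 2 fires (iv), (vii), (ix), giving has_dependent, eligible_tier1, adult_resident.
Round 3 fires (i), (v), (xi), giving citizen, means_tested, over_18.
Round 4 fires (iii), giving renewal_due.
renewal_due first appears in round 4.

4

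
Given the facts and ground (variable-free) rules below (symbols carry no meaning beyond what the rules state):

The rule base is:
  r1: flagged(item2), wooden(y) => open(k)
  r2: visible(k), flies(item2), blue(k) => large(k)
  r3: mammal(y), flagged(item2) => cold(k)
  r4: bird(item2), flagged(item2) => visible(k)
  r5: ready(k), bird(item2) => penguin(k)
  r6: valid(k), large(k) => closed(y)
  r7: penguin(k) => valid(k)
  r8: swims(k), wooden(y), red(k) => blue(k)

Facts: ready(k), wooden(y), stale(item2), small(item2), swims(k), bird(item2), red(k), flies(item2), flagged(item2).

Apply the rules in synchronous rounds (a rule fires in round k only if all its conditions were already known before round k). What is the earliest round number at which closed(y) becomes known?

3

Round 1 fires r1, r4, r5, r8, giving open(k), visible(k), penguin(k), blue(k).
Round 2 fires r2, r7, giving large(k), valid(k).
Round 3 fires r6, giving closed(y).
closed(y) first appears in round 3.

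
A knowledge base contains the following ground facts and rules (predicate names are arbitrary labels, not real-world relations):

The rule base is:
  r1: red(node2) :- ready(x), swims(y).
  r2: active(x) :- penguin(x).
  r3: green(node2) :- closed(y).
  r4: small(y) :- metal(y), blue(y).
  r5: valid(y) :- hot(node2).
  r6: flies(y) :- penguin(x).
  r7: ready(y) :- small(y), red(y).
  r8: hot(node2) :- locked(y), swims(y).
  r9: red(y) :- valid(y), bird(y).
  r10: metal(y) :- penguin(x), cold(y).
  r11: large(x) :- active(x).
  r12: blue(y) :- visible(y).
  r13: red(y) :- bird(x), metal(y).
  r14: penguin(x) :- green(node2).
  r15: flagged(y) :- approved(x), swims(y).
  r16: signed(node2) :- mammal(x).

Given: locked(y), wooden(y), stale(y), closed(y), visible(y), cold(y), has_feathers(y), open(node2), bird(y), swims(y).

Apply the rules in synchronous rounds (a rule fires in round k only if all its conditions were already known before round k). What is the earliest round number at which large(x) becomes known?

Round 1: r3 [green(node2) :- closed(y).]; r8 [hot(node2) :- locked(y), swims(y).]; r12 [blue(y) :- visible(y).]. New: green(node2), hot(node2), blue(y).
Round 2: r5 [valid(y) :- hot(node2).]; r14 [penguin(x) :- green(node2).]. New: valid(y), penguin(x).
Round 3: r2 [active(x) :- penguin(x).]; r6 [flies(y) :- penguin(x).]; r9 [red(y) :- valid(y), bird(y).]; r10 [metal(y) :- penguin(x), cold(y).]. New: active(x), flies(y), red(y), metal(y).
Round 4: r4 [small(y) :- metal(y), blue(y).]; r11 [large(x) :- active(x).]. New: small(y), large(x).
large(x) first appears in round 4.

4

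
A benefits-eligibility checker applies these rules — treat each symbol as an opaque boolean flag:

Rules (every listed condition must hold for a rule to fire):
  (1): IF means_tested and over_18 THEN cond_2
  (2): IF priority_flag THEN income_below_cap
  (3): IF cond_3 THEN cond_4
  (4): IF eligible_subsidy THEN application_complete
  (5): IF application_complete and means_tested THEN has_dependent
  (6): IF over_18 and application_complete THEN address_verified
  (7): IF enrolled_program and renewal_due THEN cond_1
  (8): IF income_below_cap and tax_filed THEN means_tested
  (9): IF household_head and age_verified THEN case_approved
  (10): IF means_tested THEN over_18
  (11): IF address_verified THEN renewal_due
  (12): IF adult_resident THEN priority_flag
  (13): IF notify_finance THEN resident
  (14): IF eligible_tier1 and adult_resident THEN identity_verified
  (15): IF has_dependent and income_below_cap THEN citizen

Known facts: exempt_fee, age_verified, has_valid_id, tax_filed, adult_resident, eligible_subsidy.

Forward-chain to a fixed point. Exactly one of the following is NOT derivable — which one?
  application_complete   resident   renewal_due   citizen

[1] (4) [IF eligible_subsidy THEN application_complete]; (12) [IF adult_resident THEN priority_flag]. ⇒ new: application_complete, priority_flag.
[2] (2) [IF priority_flag THEN income_below_cap]. ⇒ new: income_below_cap.
[3] (8) [IF income_below_cap and tax_filed THEN means_tested]. ⇒ new: means_tested.
[4] (5) [IF application_complete and means_tested THEN has_dependent]; (10) [IF means_tested THEN over_18]. ⇒ new: has_dependent, over_18.
[5] (1) [IF means_tested and over_18 THEN cond_2]; (6) [IF over_18 and application_complete THEN address_verified]; (15) [IF has_dependent and income_below_cap THEN citizen]. ⇒ new: cond_2, address_verified, citizen.
[6] (11) [IF address_verified THEN renewal_due]. ⇒ new: renewal_due.
Derived: renewal_due (round 6), application_complete (round 1), citizen (round 5). resident never appears in any round.

resident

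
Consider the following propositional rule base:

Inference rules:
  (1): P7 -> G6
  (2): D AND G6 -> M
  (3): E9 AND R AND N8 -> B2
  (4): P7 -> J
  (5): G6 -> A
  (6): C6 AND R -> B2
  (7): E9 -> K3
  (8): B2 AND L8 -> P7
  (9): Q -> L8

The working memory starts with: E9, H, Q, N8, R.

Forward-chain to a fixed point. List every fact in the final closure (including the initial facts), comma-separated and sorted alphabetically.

Round 1 — (3), (7), (9), derive B2, K3, L8.
Round 2 — (8), derive P7.
Round 3 — (1), (4), derive G6, J.
Round 4 — (5), derive A.

A, B2, E9, G6, H, J, K3, L8, N8, P7, Q, R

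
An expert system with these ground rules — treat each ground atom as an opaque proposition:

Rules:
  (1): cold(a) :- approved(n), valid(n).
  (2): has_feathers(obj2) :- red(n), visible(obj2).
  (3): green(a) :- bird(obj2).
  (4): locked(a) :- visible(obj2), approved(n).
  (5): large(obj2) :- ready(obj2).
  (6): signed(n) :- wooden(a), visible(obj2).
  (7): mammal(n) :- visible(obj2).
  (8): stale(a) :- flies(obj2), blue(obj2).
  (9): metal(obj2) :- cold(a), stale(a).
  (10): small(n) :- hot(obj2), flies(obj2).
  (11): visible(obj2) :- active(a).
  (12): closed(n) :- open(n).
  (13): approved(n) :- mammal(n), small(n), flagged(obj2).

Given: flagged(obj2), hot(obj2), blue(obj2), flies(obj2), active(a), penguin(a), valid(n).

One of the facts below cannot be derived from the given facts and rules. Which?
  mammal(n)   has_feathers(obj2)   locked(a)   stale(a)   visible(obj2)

Round 1: (8) [stale(a) :- flies(obj2), blue(obj2).]; (10) [small(n) :- hot(obj2), flies(obj2).]; (11) [visible(obj2) :- active(a).]. New: stale(a), small(n), visible(obj2).
Round 2: (7) [mammal(n) :- visible(obj2).]. New: mammal(n).
Round 3: (13) [approved(n) :- mammal(n), small(n), flagged(obj2).]. New: approved(n).
Round 4: (1) [cold(a) :- approved(n), valid(n).]; (4) [locked(a) :- visible(obj2), approved(n).]. New: cold(a), locked(a).
Round 5: (9) [metal(obj2) :- cold(a), stale(a).]. New: metal(obj2).
Derived: stale(a) (round 1), mammal(n) (round 2), visible(obj2) (round 1), locked(a) (round 4). has_feathers(obj2) never appears in any round.

has_feathers(obj2)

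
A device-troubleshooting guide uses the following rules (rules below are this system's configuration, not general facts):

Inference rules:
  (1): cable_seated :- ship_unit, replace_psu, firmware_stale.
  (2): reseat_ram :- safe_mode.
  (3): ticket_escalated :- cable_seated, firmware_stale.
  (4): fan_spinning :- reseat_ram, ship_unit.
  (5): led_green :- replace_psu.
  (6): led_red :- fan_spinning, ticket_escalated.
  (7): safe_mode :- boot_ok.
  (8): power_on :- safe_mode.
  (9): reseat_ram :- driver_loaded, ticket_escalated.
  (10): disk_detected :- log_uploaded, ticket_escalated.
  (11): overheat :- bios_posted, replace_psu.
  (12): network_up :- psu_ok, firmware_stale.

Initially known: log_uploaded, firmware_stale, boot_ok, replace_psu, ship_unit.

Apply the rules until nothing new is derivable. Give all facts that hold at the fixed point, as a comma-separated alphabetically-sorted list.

boot_ok, cable_seated, disk_detected, fan_spinning, firmware_stale, led_green, led_red, log_uploaded, power_on, replace_psu, reseat_ram, safe_mode, ship_unit, ticket_escalated

Round 1 — (1), (5), (7), derive cable_seated, led_green, safe_mode.
Round 2 — (2), (3), (8), derive reseat_ram, ticket_escalated, power_on.
Round 3 — (4), (10), derive fan_spinning, disk_detected.
Round 4 — (6), derive led_red.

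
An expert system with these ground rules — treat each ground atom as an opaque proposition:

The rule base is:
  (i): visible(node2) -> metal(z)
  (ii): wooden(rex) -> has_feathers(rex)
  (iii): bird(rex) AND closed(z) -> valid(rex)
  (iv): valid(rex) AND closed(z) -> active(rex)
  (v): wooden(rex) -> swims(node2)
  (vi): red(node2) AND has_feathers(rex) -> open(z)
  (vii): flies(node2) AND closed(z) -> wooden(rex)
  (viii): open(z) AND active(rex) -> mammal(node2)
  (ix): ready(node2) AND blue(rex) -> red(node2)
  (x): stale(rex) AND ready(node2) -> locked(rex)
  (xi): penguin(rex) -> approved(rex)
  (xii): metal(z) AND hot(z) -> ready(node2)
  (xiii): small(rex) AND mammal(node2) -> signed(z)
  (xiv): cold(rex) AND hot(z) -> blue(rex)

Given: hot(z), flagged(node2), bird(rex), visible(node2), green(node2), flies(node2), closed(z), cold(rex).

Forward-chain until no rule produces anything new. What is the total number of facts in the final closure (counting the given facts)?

Round 1 — (i), (iii), (vii), (xiv), derive metal(z), valid(rex), wooden(rex), blue(rex).
Round 2 — (ii), (iv), (v), (xii), derive has_feathers(rex), active(rex), swims(node2), ready(node2).
Round 3 — (ix), derive red(node2).
Round 4 — (vi), derive open(z).
Round 5 — (viii), derive mammal(node2).
Closure: {active(rex), bird(rex), blue(rex), closed(z), cold(rex), flagged(node2), flies(node2), green(node2), has_feathers(rex), hot(z), mammal(node2), metal(z), open(z), ready(node2), red(node2), swims(node2), valid(rex), visible(node2), wooden(rex)} — 19 facts.

19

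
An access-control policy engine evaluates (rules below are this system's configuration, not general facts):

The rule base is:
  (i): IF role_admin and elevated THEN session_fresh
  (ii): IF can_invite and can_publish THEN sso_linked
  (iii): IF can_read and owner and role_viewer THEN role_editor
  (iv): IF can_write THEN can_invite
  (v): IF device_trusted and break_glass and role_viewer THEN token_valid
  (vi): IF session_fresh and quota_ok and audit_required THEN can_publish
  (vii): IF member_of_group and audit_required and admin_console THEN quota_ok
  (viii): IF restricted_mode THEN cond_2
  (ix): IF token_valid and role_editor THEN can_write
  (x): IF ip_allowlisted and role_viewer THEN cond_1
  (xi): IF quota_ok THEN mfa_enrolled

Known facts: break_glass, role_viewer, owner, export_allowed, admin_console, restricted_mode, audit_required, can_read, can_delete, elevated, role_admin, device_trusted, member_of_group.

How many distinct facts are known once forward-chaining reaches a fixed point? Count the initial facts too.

23

Round 1: (i) [IF role_admin and elevated THEN session_fresh]; (iii) [IF can_read and owner and role_viewer THEN role_editor]; (v) [IF device_trusted and break_glass and role_viewer THEN token_valid]; (vii) [IF member_of_group and audit_required and admin_console THEN quota_ok]; (viii) [IF restricted_mode THEN cond_2]. New: session_fresh, role_editor, token_valid, quota_ok, cond_2.
Round 2: (vi) [IF session_fresh and quota_ok and audit_required THEN can_publish]; (ix) [IF token_valid and role_editor THEN can_write]; (xi) [IF quota_ok THEN mfa_enrolled]. New: can_publish, can_write, mfa_enrolled.
Round 3: (iv) [IF can_write THEN can_invite]. New: can_invite.
Round 4: (ii) [IF can_invite and can_publish THEN sso_linked]. New: sso_linked.
Closure: {admin_console, audit_required, break_glass, can_delete, can_invite, can_publish, can_read, can_write, cond_2, device_trusted, elevated, export_allowed, member_of_group, mfa_enrolled, owner, quota_ok, restricted_mode, role_admin, role_editor, role_viewer, session_fresh, sso_linked, token_valid} — 23 facts.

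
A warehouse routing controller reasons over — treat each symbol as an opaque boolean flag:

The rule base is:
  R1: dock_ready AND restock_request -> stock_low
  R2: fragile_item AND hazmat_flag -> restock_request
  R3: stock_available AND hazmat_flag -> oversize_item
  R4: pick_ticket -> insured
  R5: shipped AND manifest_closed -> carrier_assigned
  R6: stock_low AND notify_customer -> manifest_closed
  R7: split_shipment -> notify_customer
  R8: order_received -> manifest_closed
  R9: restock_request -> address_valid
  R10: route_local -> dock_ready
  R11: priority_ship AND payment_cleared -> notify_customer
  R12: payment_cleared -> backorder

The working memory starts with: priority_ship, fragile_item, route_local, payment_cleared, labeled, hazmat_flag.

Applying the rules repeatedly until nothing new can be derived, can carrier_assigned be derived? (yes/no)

no

Round 1 — R2, R10, R11, R12, derive restock_request, dock_ready, notify_customer, backorder.
Round 2 — R1, R9, derive stock_low, address_valid.
Round 3 — R6, derive manifest_closed.
Fixed point reached. carrier_assigned is concluded only by R5; R5 needs shipped (never derived).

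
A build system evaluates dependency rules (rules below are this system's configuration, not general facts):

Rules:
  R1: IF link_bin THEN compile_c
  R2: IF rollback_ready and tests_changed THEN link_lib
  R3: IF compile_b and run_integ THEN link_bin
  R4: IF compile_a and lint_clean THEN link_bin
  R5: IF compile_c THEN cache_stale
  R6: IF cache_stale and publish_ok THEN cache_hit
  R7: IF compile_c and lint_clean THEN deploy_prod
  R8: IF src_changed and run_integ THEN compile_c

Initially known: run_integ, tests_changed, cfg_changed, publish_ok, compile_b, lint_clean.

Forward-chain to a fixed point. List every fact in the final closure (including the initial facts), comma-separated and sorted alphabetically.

Round 1: R3 [IF compile_b and run_integ THEN link_bin]. New: link_bin.
Round 2: R1 [IF link_bin THEN compile_c]. New: compile_c.
Round 3: R5 [IF compile_c THEN cache_stale]; R7 [IF compile_c and lint_clean THEN deploy_prod]. New: cache_stale, deploy_prod.
Round 4: R6 [IF cache_stale and publish_ok THEN cache_hit]. New: cache_hit.

cache_hit, cache_stale, cfg_changed, compile_b, compile_c, deploy_prod, link_bin, lint_clean, publish_ok, run_integ, tests_changed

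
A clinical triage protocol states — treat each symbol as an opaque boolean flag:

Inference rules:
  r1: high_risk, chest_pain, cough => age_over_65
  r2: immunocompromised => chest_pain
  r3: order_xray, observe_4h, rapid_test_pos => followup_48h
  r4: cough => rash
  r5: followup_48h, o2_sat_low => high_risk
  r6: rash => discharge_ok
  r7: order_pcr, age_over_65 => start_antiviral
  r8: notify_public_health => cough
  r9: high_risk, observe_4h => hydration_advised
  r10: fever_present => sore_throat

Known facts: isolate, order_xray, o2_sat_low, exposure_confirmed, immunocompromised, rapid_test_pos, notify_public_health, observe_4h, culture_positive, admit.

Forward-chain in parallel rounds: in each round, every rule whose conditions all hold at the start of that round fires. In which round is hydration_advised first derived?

Round 1: r2 [immunocompromised => chest_pain]; r3 [order_xray, observe_4h, rapid_test_pos => followup_48h]; r8 [notify_public_health => cough]. New: chest_pain, followup_48h, cough.
Round 2: r4 [cough => rash]; r5 [followup_48h, o2_sat_low => high_risk]. New: rash, high_risk.
Round 3: r1 [high_risk, chest_pain, cough => age_over_65]; r6 [rash => discharge_ok]; r9 [high_risk, observe_4h => hydration_advised]. New: age_over_65, discharge_ok, hydration_advised.
hydration_advised first appears in round 3.

3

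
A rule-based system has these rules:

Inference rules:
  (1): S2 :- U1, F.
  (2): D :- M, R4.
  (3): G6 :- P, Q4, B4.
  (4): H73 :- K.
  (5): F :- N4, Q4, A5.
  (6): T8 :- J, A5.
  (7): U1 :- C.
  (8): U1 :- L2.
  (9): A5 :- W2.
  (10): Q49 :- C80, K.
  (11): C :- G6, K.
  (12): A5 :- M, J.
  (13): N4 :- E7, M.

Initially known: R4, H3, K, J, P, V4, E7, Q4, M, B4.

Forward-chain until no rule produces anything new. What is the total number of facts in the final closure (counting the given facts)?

[1] (2) [D :- M, R4.]; (3) [G6 :- P, Q4, B4.]; (4) [H73 :- K.]; (12) [A5 :- M, J.]; (13) [N4 :- E7, M.]. ⇒ new: D, G6, H73, A5, N4.
[2] (5) [F :- N4, Q4, A5.]; (6) [T8 :- J, A5.]; (11) [C :- G6, K.]. ⇒ new: F, T8, C.
[3] (7) [U1 :- C.]. ⇒ new: U1.
[4] (1) [S2 :- U1, F.]. ⇒ new: S2.
Closure: {A5, B4, C, D, E7, F, G6, H3, H73, J, K, M, N4, P, Q4, R4, S2, T8, U1, V4} — 20 facts.

20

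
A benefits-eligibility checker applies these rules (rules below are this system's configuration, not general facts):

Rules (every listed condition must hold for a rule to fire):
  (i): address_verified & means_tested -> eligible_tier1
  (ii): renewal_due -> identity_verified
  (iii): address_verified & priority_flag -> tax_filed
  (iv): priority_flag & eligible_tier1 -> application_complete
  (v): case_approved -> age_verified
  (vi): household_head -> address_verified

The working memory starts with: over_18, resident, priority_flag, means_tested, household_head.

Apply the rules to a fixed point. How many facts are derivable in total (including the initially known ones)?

9

[1] (vi) [household_head -> address_verified]. ⇒ new: address_verified.
[2] (i) [address_verified & means_tested -> eligible_tier1]; (iii) [address_verified & priority_flag -> tax_filed]. ⇒ new: eligible_tier1, tax_filed.
[3] (iv) [priority_flag & eligible_tier1 -> application_complete]. ⇒ new: application_complete.
Closure: {address_verified, application_complete, eligible_tier1, household_head, means_tested, over_18, priority_flag, resident, tax_filed} — 9 facts.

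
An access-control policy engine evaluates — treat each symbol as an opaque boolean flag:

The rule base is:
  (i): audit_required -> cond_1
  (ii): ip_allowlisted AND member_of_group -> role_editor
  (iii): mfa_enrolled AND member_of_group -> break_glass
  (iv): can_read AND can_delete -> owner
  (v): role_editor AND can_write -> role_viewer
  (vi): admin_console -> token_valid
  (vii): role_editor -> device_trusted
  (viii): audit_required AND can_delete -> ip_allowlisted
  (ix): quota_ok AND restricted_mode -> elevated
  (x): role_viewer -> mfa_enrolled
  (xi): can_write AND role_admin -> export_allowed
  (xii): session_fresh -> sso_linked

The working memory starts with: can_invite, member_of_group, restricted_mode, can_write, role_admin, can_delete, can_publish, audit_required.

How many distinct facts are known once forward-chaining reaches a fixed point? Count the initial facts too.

Round 1: (i) [audit_required -> cond_1]; (viii) [audit_required AND can_delete -> ip_allowlisted]; (xi) [can_write AND role_admin -> export_allowed]. Adds cond_1, ip_allowlisted, export_allowed.
Round 2: (ii) [ip_allowlisted AND member_of_group -> role_editor]. Adds role_editor.
Round 3: (v) [role_editor AND can_write -> role_viewer]; (vii) [role_editor -> device_trusted]. Adds role_viewer, device_trusted.
Round 4: (x) [role_viewer -> mfa_enrolled]. Adds mfa_enrolled.
Round 5: (iii) [mfa_enrolled AND member_of_group -> break_glass]. Adds break_glass.
Closure: {audit_required, break_glass, can_delete, can_invite, can_publish, can_write, cond_1, device_trusted, export_allowed, ip_allowlisted, member_of_group, mfa_enrolled, restricted_mode, role_admin, role_editor, role_viewer} — 16 facts.

16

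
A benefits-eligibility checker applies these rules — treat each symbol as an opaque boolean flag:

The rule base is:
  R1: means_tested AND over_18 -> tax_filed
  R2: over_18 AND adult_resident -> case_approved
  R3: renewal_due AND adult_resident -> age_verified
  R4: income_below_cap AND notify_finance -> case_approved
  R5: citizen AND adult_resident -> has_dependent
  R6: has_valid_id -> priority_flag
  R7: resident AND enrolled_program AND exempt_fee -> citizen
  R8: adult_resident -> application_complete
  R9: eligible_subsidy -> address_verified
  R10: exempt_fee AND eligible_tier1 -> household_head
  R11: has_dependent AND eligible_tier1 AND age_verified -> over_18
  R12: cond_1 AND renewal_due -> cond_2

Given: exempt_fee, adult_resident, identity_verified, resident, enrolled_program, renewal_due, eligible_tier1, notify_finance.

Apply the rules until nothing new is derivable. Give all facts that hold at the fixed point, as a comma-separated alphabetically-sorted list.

adult_resident, age_verified, application_complete, case_approved, citizen, eligible_tier1, enrolled_program, exempt_fee, has_dependent, household_head, identity_verified, notify_finance, over_18, renewal_due, resident

Round 1 fires R3, R7, R8, R10, giving age_verified, citizen, application_complete, household_head.
Round 2 fires R5, giving has_dependent.
Round 3 fires R11, giving over_18.
Round 4 fires R2, giving case_approved.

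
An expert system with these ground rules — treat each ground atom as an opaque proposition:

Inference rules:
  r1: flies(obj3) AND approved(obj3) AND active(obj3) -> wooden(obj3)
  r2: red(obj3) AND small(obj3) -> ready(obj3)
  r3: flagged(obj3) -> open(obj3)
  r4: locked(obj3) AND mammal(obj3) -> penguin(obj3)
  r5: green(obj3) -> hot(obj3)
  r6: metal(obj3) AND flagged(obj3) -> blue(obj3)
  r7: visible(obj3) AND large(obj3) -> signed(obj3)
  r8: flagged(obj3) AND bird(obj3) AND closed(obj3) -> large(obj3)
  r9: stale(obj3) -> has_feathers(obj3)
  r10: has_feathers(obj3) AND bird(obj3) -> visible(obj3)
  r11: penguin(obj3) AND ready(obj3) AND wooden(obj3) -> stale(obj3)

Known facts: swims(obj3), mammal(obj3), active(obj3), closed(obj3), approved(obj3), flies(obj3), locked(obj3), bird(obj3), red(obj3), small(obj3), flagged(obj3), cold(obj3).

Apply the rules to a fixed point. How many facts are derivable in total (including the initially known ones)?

21

Round 1: r1 [flies(obj3) AND approved(obj3) AND active(obj3) -> wooden(obj3)]; r2 [red(obj3) AND small(obj3) -> ready(obj3)]; r3 [flagged(obj3) -> open(obj3)]; r4 [locked(obj3) AND mammal(obj3) -> penguin(obj3)]; r8 [flagged(obj3) AND bird(obj3) AND closed(obj3) -> large(obj3)]. New: wooden(obj3), ready(obj3), open(obj3), penguin(obj3), large(obj3).
Round 2: r11 [penguin(obj3) AND ready(obj3) AND wooden(obj3) -> stale(obj3)]. New: stale(obj3).
Round 3: r9 [stale(obj3) -> has_feathers(obj3)]. New: has_feathers(obj3).
Round 4: r10 [has_feathers(obj3) AND bird(obj3) -> visible(obj3)]. New: visible(obj3).
Round 5: r7 [visible(obj3) AND large(obj3) -> signed(obj3)]. New: signed(obj3).
Closure: {active(obj3), approved(obj3), bird(obj3), closed(obj3), cold(obj3), flagged(obj3), flies(obj3), has_feathers(obj3), large(obj3), locked(obj3), mammal(obj3), open(obj3), penguin(obj3), ready(obj3), red(obj3), signed(obj3), small(obj3), stale(obj3), swims(obj3), visible(obj3), wooden(obj3)} — 21 facts.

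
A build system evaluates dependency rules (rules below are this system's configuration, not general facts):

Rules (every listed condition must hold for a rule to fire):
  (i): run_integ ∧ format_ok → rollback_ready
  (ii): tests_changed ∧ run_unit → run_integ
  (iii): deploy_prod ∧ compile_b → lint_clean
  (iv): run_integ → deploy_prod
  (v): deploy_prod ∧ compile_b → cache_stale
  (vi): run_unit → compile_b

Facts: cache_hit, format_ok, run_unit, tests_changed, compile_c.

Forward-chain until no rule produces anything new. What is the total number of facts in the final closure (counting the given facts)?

Round 1: (ii) [tests_changed ∧ run_unit → run_integ]; (vi) [run_unit → compile_b]. New: run_integ, compile_b.
Round 2: (i) [run_integ ∧ format_ok → rollback_ready]; (iv) [run_integ → deploy_prod]. New: rollback_ready, deploy_prod.
Round 3: (iii) [deploy_prod ∧ compile_b → lint_clean]; (v) [deploy_prod ∧ compile_b → cache_stale]. New: lint_clean, cache_stale.
Closure: {cache_hit, cache_stale, compile_b, compile_c, deploy_prod, format_ok, lint_clean, rollback_ready, run_integ, run_unit, tests_changed} — 11 facts.

11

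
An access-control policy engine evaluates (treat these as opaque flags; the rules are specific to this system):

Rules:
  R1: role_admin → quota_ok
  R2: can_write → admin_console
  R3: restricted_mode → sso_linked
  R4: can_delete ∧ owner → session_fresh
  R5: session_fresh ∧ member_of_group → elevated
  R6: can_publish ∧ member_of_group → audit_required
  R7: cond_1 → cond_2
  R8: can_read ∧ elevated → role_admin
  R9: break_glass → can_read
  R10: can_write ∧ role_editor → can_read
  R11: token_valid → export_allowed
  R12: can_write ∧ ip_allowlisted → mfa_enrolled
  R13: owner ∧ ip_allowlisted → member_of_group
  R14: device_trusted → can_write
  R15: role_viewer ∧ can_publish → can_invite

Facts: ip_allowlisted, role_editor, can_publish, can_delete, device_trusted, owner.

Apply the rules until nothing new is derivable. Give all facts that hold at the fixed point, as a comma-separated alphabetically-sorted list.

admin_console, audit_required, can_delete, can_publish, can_read, can_write, device_trusted, elevated, ip_allowlisted, member_of_group, mfa_enrolled, owner, quota_ok, role_admin, role_editor, session_fresh

Round 1 — R4, R13, R14, derive session_fresh, member_of_group, can_write.
Round 2 — R2, R5, R6, R10, R12, derive admin_console, elevated, audit_required, can_read, mfa_enrolled.
Round 3 — R8, derive role_admin.
Round 4 — R1, derive quota_ok.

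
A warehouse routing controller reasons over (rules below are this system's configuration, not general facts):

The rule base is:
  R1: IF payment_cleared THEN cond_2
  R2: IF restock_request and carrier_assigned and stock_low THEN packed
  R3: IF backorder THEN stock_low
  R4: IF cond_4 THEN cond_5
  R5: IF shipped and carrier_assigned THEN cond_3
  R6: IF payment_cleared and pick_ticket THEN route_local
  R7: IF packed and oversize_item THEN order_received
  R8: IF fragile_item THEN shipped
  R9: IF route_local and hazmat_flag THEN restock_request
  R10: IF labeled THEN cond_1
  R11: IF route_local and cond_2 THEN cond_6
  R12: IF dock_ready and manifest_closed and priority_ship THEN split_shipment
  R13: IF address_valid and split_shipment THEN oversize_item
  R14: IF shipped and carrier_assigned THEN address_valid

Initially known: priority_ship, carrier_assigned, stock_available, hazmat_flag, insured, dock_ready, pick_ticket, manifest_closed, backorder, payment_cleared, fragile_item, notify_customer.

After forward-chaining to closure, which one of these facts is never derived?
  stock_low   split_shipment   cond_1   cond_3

Round 1 — R1, R3, R6, R8, R12, derive cond_2, stock_low, route_local, shipped, split_shipment.
Round 2 — R5, R9, R11, R14, derive cond_3, restock_request, cond_6, address_valid.
Round 3 — R2, R13, derive packed, oversize_item.
Round 4 — R7, derive order_received.
Derived: split_shipment (round 1), stock_low (round 1), cond_3 (round 2). cond_1 never appears in any round.

cond_1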